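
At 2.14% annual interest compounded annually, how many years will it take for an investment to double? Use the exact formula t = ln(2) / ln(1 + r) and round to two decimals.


Doubling condition: (1 + r)^t = 2
Take ln of both sides: t × ln(1 + r) = ln(2)
t = ln(2) / ln(1 + r)
t = 0.693147 / 0.021174
t = 32.74

t = ln(2) / ln(1 + r) = 32.74 years


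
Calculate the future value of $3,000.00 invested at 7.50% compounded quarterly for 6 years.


Compound interest formula: A = P(1 + r/n)^(nt)
A = $3,000.00 × (1 + 0.075/4)^(4 × 6)
Growth factor: (1 + 0.075/4)^24 = 1.561791
A = $3,000.00 × 1.561791
A = $4,685.37

A = P(1 + r/n)^(nt) = $4,685.37


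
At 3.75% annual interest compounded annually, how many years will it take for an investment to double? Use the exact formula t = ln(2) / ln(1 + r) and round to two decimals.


Doubling condition: (1 + r)^t = 2
Take ln of both sides: t × ln(1 + r) = ln(2)
t = ln(2) / ln(1 + r)
t = 0.693147 / 0.036814
t = 18.83

t = ln(2) / ln(1 + r) = 18.83 years


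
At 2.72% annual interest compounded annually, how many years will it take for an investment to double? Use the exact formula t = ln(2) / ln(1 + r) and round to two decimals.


Doubling condition: (1 + r)^t = 2
Take ln of both sides: t × ln(1 + r) = ln(2)
t = ln(2) / ln(1 + r)
t = 0.693147 / 0.026837
t = 25.83

t = ln(2) / ln(1 + r) = 25.83 years


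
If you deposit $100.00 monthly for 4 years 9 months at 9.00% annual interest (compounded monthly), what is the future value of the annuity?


Future value of an ordinary annuity: FV = PMT × ((1 + r)^n − 1) / r
Monthly rate r = 0.09/12 = 0.0075, n = 57
FV = $100.00 × ((1 + 0.09/12)^57 − 1) / (0.09/12)
FV = $100.00 × 70.796679
FV = $7,079.67

FV = PMT × ((1+r)^n - 1)/r = $7,079.67


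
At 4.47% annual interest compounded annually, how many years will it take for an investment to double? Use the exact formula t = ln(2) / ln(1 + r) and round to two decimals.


Doubling condition: (1 + r)^t = 2
Take ln of both sides: t × ln(1 + r) = ln(2)
t = ln(2) / ln(1 + r)
t = 0.693147 / 0.043730
t = 15.85

t = ln(2) / ln(1 + r) = 15.85 years


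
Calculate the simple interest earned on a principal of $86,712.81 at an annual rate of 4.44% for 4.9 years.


Simple interest formula: I = P × r × t
I = $86,712.81 × 0.0444 × 4.9
I = $18,865.24

I = P × r × t = $18,865.24


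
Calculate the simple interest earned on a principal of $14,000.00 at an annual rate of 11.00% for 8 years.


Simple interest formula: I = P × r × t
I = $14,000.00 × 0.11 × 8
I = $12,320.00

I = P × r × t = $12,320.00


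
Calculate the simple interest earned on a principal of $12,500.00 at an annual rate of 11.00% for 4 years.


Simple interest formula: I = P × r × t
I = $12,500.00 × 0.11 × 4
I = $5,500.00

I = P × r × t = $5,500.00


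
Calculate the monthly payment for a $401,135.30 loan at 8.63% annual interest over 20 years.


Loan payment formula: PMT = PV × r / (1 − (1 + r)^(−n))
Monthly rate r = 0.0863/12 ≈ 0.00719167, n = 240 months
Denominator: 1 − (1 + 0.0863/12)^(−240) = 0.820902
PMT = $401,135.30 × (0.0863/12) / 0.820902
PMT = $3,514.22 per month

PMT = PV × r / (1-(1+r)^(-n)) = $3,514.22/month


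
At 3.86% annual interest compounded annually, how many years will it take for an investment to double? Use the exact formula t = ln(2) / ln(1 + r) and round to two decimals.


Doubling condition: (1 + r)^t = 2
Take ln of both sides: t × ln(1 + r) = ln(2)
t = ln(2) / ln(1 + r)
t = 0.693147 / 0.037874
t = 18.30

t = ln(2) / ln(1 + r) = 18.30 years


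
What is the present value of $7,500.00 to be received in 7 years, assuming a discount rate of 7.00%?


Present value formula: PV = FV / (1 + r)^t
PV = $7,500.00 / (1 + 0.07)^7
PV = $7,500.00 / 1.605781
PV = $4,670.62

PV = FV / (1 + r)^t = $4,670.62


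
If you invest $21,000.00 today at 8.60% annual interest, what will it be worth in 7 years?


Future value formula: FV = PV × (1 + r)^t
FV = $21,000.00 × (1 + 0.086)^7
FV = $21,000.00 × 1.7815941
FV = $37,413.48

FV = PV × (1 + r)^t = $37,413.48


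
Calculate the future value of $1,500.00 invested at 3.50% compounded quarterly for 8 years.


Compound interest formula: A = P(1 + r/n)^(nt)
A = $1,500.00 × (1 + 0.035/4)^(4 × 8)
Growth factor: (1 + 0.035/4)^32 = 1.321519
A = $1,500.00 × 1.321519
A = $1,982.28

A = P(1 + r/n)^(nt) = $1,982.28


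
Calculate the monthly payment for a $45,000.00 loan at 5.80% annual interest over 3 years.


Loan payment formula: PMT = PV × r / (1 − (1 + r)^(−n))
Monthly rate r = 0.058/12 ≈ 0.00483333, n = 36 months
Denominator: 1 − (1 + 0.058/12)^(−36) = 0.159351
PMT = $45,000.00 × (0.058/12) / 0.159351
PMT = $1,364.91 per month

PMT = PV × r / (1-(1+r)^(-n)) = $1,364.91/month


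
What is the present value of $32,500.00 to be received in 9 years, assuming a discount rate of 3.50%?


Present value formula: PV = FV / (1 + r)^t
PV = $32,500.00 / (1 + 0.035)^9
PV = $32,500.00 / 1.362897
PV = $23,846.26

PV = FV / (1 + r)^t = $23,846.26


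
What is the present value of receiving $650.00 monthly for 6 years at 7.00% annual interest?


Present value of an ordinary annuity: PV = PMT × (1 − (1 + r)^(−n)) / r
Monthly rate r = 0.07/12 ≈ 0.00583333, n = 72
PV = $650.00 × (1 − (1 + 0.07/12)^(−72)) / (0.07/12)
PV = $650.00 × 58.654444
PV = $38,125.39

PV = PMT × (1-(1+r)^(-n))/r = $38,125.39


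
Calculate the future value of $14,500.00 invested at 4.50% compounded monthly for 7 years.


Compound interest formula: A = P(1 + r/n)^(nt)
A = $14,500.00 × (1 + 0.045/12)^(12 × 7)
Growth factor: (1 + 0.045/12)^84 = 1.3694523
A = $14,500.00 × 1.3694523
A = $19,857.06

A = P(1 + r/n)^(nt) = $19,857.06


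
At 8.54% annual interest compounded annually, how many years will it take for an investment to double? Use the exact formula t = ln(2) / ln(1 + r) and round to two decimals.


Doubling condition: (1 + r)^t = 2
Take ln of both sides: t × ln(1 + r) = ln(2)
t = ln(2) / ln(1 + r)
t = 0.693147 / 0.081949
t = 8.46

t = ln(2) / ln(1 + r) = 8.46 years


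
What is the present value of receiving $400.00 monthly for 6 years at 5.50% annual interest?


Present value of an ordinary annuity: PV = PMT × (1 − (1 + r)^(−n)) / r
Monthly rate r = 0.055/12 ≈ 0.00458333, n = 72
PV = $400.00 × (1 − (1 + 0.055/12)^(−72)) / (0.055/12)
PV = $400.00 × 61.207425
PV = $24,482.97

PV = PMT × (1-(1+r)^(-n))/r = $24,482.97


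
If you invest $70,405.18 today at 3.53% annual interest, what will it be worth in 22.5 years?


Future value formula: FV = PV × (1 + r)^t
FV = $70,405.18 × (1 + 0.0353)^22.5
FV = $70,405.18 × 2.1826787
FV = $153,671.89

FV = PV × (1 + r)^t = $153,671.89


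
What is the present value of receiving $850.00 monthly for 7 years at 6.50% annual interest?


Present value of an ordinary annuity: PV = PMT × (1 − (1 + r)^(−n)) / r
Monthly rate r = 0.065/12 ≈ 0.00541667, n = 84
PV = $850.00 × (1 − (1 + 0.065/12)^(−84)) / (0.065/12)
PV = $850.00 × 67.342623
PV = $57,241.23

PV = PMT × (1-(1+r)^(-n))/r = $57,241.23


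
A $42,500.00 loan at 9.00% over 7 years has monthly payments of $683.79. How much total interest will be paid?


Total paid over the life of the loan = PMT × n.
Total paid = $683.79 × 84 = $57,438.36
Total interest = total paid − principal = $57,438.36 − $42,500.00 = $14,938.36

Total interest = (PMT × n) - PV = $14,938.36


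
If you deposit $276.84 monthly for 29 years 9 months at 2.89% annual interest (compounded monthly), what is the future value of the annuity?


Future value of an ordinary annuity: FV = PMT × ((1 + r)^n − 1) / r
Monthly rate r = 0.0289/12 ≈ 0.00240833, n = 357
FV = $276.84 × ((1 + 0.0289/12)^357 − 1) / (0.0289/12)
FV = $276.84 × 564.784013
FV = $156,354.81

FV = PMT × ((1+r)^n - 1)/r = $156,354.81


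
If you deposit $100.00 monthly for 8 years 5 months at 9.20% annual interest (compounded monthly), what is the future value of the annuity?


Future value of an ordinary annuity: FV = PMT × ((1 + r)^n − 1) / r
Monthly rate r = 0.092/12 ≈ 0.00766667, n = 101
FV = $100.00 × ((1 + 0.092/12)^101 − 1) / (0.092/12)
FV = $100.00 × 151.662925
FV = $15,166.29

FV = PMT × ((1+r)^n - 1)/r = $15,166.29


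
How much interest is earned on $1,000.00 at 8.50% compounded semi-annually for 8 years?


Compound interest earned = final amount − principal.
A = P(1 + r/n)^(nt) = $1,000.00 × (1 + 0.085/2)^(2 × 8) = $1,946.33
Interest = A − P = $1,946.33 − $1,000.00 = $946.33

Interest = A - P = $946.33


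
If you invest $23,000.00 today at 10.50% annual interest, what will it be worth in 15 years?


Future value formula: FV = PV × (1 + r)^t
FV = $23,000.00 × (1 + 0.105)^15
FV = $23,000.00 × 4.471304
FV = $102,839.99

FV = PV × (1 + r)^t = $102,839.99


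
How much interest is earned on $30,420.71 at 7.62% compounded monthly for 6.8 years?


Compound interest earned = final amount − principal.
A = P(1 + r/n)^(nt) = $30,420.71 × (1 + 0.0762/12)^(12 × 6.8) = $50,990.81
Interest = A − P = $50,990.81 − $30,420.71 = $20,570.10

Interest = A - P = $20,570.10


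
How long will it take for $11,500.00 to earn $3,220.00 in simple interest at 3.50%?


Rearrange the simple interest formula for t:
I = P × r × t  ⇒  t = I / (P × r)
t = $3,220.00 / ($11,500.00 × 0.035)
t = 8

t = I/(P×r) = 8 years


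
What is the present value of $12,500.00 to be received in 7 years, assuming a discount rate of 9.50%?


Present value formula: PV = FV / (1 + r)^t
PV = $12,500.00 / (1 + 0.095)^7
PV = $12,500.00 / 1.8875516
PV = $6,622.34

PV = FV / (1 + r)^t = $6,622.34


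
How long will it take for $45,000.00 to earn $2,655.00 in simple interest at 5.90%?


Rearrange the simple interest formula for t:
I = P × r × t  ⇒  t = I / (P × r)
t = $2,655.00 / ($45,000.00 × 0.059)
t = 1

t = I/(P×r) = 1 year


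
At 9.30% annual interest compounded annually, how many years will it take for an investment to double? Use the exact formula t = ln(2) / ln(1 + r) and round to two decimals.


Doubling condition: (1 + r)^t = 2
Take ln of both sides: t × ln(1 + r) = ln(2)
t = ln(2) / ln(1 + r)
t = 0.693147 / 0.088926
t = 7.79

t = ln(2) / ln(1 + r) = 7.79 years


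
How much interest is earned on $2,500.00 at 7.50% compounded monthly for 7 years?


Compound interest earned = final amount − principal.
A = P(1 + r/n)^(nt) = $2,500.00 × (1 + 0.075/12)^(12 × 7) = $4,219.25
Interest = A − P = $4,219.25 − $2,500.00 = $1,719.25

Interest = A - P = $1,719.25


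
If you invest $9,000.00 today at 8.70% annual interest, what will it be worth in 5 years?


Future value formula: FV = PV × (1 + r)^t
FV = $9,000.00 × (1 + 0.087)^5
FV = $9,000.00 × 1.5175665
FV = $13,658.10

FV = PV × (1 + r)^t = $13,658.10


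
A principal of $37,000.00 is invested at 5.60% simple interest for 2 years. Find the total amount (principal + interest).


Total amount formula: A = P(1 + rt) = P + P·r·t
Interest: I = P × r × t = $37,000.00 × 0.056 × 2 = $4,144.00
A = P + I = $37,000.00 + $4,144.00 = $41,144.00

A = P + I = P(1 + rt) = $41,144.00


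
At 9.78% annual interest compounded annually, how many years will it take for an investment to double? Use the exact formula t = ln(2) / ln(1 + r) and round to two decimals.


Doubling condition: (1 + r)^t = 2
Take ln of both sides: t × ln(1 + r) = ln(2)
t = ln(2) / ln(1 + r)
t = 0.693147 / 0.093308
t = 7.43

t = ln(2) / ln(1 + r) = 7.43 years


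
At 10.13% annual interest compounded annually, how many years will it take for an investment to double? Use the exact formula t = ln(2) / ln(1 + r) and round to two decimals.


Doubling condition: (1 + r)^t = 2
Take ln of both sides: t × ln(1 + r) = ln(2)
t = ln(2) / ln(1 + r)
t = 0.693147 / 0.096491
t = 7.18

t = ln(2) / ln(1 + r) = 7.18 years


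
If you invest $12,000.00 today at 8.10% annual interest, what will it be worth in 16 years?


Future value formula: FV = PV × (1 + r)^t
FV = $12,000.00 × (1 + 0.081)^16
FV = $12,000.00 × 3.4770513
FV = $41,724.62

FV = PV × (1 + r)^t = $41,724.62


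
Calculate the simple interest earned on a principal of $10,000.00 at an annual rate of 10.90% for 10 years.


Simple interest formula: I = P × r × t
I = $10,000.00 × 0.109 × 10
I = $10,900.00

I = P × r × t = $10,900.00


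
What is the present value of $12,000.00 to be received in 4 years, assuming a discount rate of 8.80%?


Present value formula: PV = FV / (1 + r)^t
PV = $12,000.00 / (1 + 0.088)^4
PV = $12,000.00 / 1.401250
PV = $8,563.78

PV = FV / (1 + r)^t = $8,563.78


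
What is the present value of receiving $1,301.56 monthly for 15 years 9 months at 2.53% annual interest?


Present value of an ordinary annuity: PV = PMT × (1 − (1 + r)^(−n)) / r
Monthly rate r = 0.0253/12 ≈ 0.00210833, n = 189
PV = $1,301.56 × (1 − (1 + 0.0253/12)^(−189)) / (0.0253/12)
PV = $1,301.56 × 155.751116
PV = $202,719.42

PV = PMT × (1-(1+r)^(-n))/r = $202,719.42


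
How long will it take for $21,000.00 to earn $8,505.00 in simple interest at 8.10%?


Rearrange the simple interest formula for t:
I = P × r × t  ⇒  t = I / (P × r)
t = $8,505.00 / ($21,000.00 × 0.081)
t = 5

t = I/(P×r) = 5 years


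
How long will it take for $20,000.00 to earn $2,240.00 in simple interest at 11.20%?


Rearrange the simple interest formula for t:
I = P × r × t  ⇒  t = I / (P × r)
t = $2,240.00 / ($20,000.00 × 0.112)
t = 1

t = I/(P×r) = 1 year


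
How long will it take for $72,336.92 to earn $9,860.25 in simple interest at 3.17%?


Rearrange the simple interest formula for t:
I = P × r × t  ⇒  t = I / (P × r)
t = $9,860.25 / ($72,336.92 × 0.0317)
t = 4.3

t = I/(P×r) = 4.3 years


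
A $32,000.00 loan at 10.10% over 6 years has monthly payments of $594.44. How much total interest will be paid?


Total paid over the life of the loan = PMT × n.
Total paid = $594.44 × 72 = $42,799.68
Total interest = total paid − principal = $42,799.68 − $32,000.00 = $10,799.68

Total interest = (PMT × n) - PV = $10,799.68


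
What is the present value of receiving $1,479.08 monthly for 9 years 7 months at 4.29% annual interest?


Present value of an ordinary annuity: PV = PMT × (1 − (1 + r)^(−n)) / r
Monthly rate r = 0.0429/12 = 0.003575, n = 115
PV = $1,479.08 × (1 − (1 + 0.0429/12)^(−115)) / (0.0429/12)
PV = $1,479.08 × 94.156576
PV = $139,265.11

PV = PMT × (1-(1+r)^(-n))/r = $139,265.11


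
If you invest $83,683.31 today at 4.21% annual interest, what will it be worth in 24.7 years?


Future value formula: FV = PV × (1 + r)^t
FV = $83,683.31 × (1 + 0.0421)^24.7
FV = $83,683.31 × 2.7692495
FV = $231,739.96

FV = PV × (1 + r)^t = $231,739.96


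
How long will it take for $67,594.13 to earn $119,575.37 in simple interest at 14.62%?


Rearrange the simple interest formula for t:
I = P × r × t  ⇒  t = I / (P × r)
t = $119,575.37 / ($67,594.13 × 0.1462)
t = 12.1

t = I/(P×r) = 12.1 years


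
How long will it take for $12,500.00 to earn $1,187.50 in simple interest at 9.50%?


Rearrange the simple interest formula for t:
I = P × r × t  ⇒  t = I / (P × r)
t = $1,187.50 / ($12,500.00 × 0.095)
t = 1

t = I/(P×r) = 1 year


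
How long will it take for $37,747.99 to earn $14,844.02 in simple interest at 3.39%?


Rearrange the simple interest formula for t:
I = P × r × t  ⇒  t = I / (P × r)
t = $14,844.02 / ($37,747.99 × 0.0339)
t = 11.6

t = I/(P×r) = 11.6 years


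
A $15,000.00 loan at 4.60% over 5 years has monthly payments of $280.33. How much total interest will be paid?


Total paid over the life of the loan = PMT × n.
Total paid = $280.33 × 60 = $16,819.80
Total interest = total paid − principal = $16,819.80 − $15,000.00 = $1,819.80

Total interest = (PMT × n) - PV = $1,819.80


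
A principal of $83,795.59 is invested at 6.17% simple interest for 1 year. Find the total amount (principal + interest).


Total amount formula: A = P(1 + rt) = P + P·r·t
Interest: I = P × r × t = $83,795.59 × 0.0617 × 1 = $5,170.19
A = P + I = $83,795.59 + $5,170.19 = $88,965.78

A = P + I = P(1 + rt) = $88,965.78


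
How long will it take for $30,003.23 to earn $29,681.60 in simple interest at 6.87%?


Rearrange the simple interest formula for t:
I = P × r × t  ⇒  t = I / (P × r)
t = $29,681.60 / ($30,003.23 × 0.0687)
t = 14.4

t = I/(P×r) = 14.4 years


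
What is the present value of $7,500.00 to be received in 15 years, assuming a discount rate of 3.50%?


Present value formula: PV = FV / (1 + r)^t
PV = $7,500.00 / (1 + 0.035)^15
PV = $7,500.00 / 1.675349
PV = $4,476.68

PV = FV / (1 + r)^t = $4,476.68


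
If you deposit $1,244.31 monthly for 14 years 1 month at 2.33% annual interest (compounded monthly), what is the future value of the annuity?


Future value of an ordinary annuity: FV = PMT × ((1 + r)^n − 1) / r
Monthly rate r = 0.0233/12 ≈ 0.00194167, n = 169
FV = $1,244.31 × ((1 + 0.0233/12)^169 − 1) / (0.0233/12)
FV = $1,244.31 × 199.799479
FV = $248,612.49

FV = PMT × ((1+r)^n - 1)/r = $248,612.49


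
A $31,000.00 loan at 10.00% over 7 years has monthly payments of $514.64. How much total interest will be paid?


Total paid over the life of the loan = PMT × n.
Total paid = $514.64 × 84 = $43,229.76
Total interest = total paid − principal = $43,229.76 − $31,000.00 = $12,229.76

Total interest = (PMT × n) - PV = $12,229.76


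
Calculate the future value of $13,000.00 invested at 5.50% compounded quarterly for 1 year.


Compound interest formula: A = P(1 + r/n)^(nt)
A = $13,000.00 × (1 + 0.055/4)^(4 × 1)
Growth factor: (1 + 0.055/4)^4 = 1.0561448
A = $13,000.00 × 1.0561448
A = $13,729.88

A = P(1 + r/n)^(nt) = $13,729.88


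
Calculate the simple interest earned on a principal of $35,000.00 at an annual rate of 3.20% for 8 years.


Simple interest formula: I = P × r × t
I = $35,000.00 × 0.032 × 8
I = $8,960.00

I = P × r × t = $8,960.00


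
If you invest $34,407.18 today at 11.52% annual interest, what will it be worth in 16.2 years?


Future value formula: FV = PV × (1 + r)^t
FV = $34,407.18 × (1 + 0.1152)^16.2
FV = $34,407.18 × 5.849446
FV = $201,262.94

FV = PV × (1 + r)^t = $201,262.94


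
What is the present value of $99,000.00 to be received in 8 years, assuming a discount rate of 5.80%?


Present value formula: PV = FV / (1 + r)^t
PV = $99,000.00 / (1 + 0.058)^8
PV = $99,000.00 / 1.5699483
PV = $63,059.40

PV = FV / (1 + r)^t = $63,059.40


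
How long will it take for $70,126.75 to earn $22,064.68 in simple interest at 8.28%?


Rearrange the simple interest formula for t:
I = P × r × t  ⇒  t = I / (P × r)
t = $22,064.68 / ($70,126.75 × 0.0828)
t = 3.8

t = I/(P×r) = 3.8 years


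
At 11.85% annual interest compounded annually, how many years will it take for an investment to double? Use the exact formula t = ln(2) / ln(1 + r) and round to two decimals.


Doubling condition: (1 + r)^t = 2
Take ln of both sides: t × ln(1 + r) = ln(2)
t = ln(2) / ln(1 + r)
t = 0.693147 / 0.111989
t = 6.19

t = ln(2) / ln(1 + r) = 6.19 years


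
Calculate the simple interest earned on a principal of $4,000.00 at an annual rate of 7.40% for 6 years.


Simple interest formula: I = P × r × t
I = $4,000.00 × 0.074 × 6
I = $1,776.00

I = P × r × t = $1,776.00


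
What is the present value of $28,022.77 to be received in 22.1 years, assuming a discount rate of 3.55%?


Present value formula: PV = FV / (1 + r)^t
PV = $28,022.77 / (1 + 0.0355)^22.1
PV = $28,022.77 / 2.161809
PV = $12,962.65

PV = FV / (1 + r)^t = $12,962.65


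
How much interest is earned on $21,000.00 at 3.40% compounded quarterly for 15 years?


Compound interest earned = final amount − principal.
A = P(1 + r/n)^(nt) = $21,000.00 × (1 + 0.034/4)^(4 × 15) = $34,895.82
Interest = A − P = $34,895.82 − $21,000.00 = $13,895.82

Interest = A - P = $13,895.82


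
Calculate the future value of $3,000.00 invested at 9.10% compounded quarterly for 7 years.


Compound interest formula: A = P(1 + r/n)^(nt)
A = $3,000.00 × (1 + 0.091/4)^(4 × 7)
Growth factor: (1 + 0.091/4)^28 = 1.877352
A = $3,000.00 × 1.877352
A = $5,632.06

A = P(1 + r/n)^(nt) = $5,632.06


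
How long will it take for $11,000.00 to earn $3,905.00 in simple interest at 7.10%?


Rearrange the simple interest formula for t:
I = P × r × t  ⇒  t = I / (P × r)
t = $3,905.00 / ($11,000.00 × 0.071)
t = 5

t = I/(P×r) = 5 years


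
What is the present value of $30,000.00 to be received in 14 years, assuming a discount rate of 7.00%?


Present value formula: PV = FV / (1 + r)^t
PV = $30,000.00 / (1 + 0.07)^14
PV = $30,000.00 / 2.578534
PV = $11,634.52

PV = FV / (1 + r)^t = $11,634.52


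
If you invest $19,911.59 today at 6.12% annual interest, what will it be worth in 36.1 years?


Future value formula: FV = PV × (1 + r)^t
FV = $19,911.59 × (1 + 0.0612)^36.1
FV = $19,911.59 × 8.536511
FV = $169,975.51

FV = PV × (1 + r)^t = $169,975.51


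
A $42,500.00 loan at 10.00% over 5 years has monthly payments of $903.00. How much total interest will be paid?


Total paid over the life of the loan = PMT × n.
Total paid = $903.00 × 60 = $54,180.00
Total interest = total paid − principal = $54,180.00 − $42,500.00 = $11,680.00

Total interest = (PMT × n) - PV = $11,680.00


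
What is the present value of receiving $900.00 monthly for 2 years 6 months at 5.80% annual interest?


Present value of an ordinary annuity: PV = PMT × (1 − (1 + r)^(−n)) / r
Monthly rate r = 0.058/12 ≈ 0.00483333, n = 30
PV = $900.00 × (1 − (1 + 0.058/12)^(−30)) / (0.058/12)
PV = $900.00 × 27.863898
PV = $25,077.51

PV = PMT × (1-(1+r)^(-n))/r = $25,077.51


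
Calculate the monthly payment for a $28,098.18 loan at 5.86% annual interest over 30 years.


Loan payment formula: PMT = PV × r / (1 − (1 + r)^(−n))
Monthly rate r = 0.0586/12 ≈ 0.00488333, n = 360 months
Denominator: 1 − (1 + 0.0586/12)^(−360) = 0.826872
PMT = $28,098.18 × (0.0586/12) / 0.826872
PMT = $165.94 per month

PMT = PV × r / (1-(1+r)^(-n)) = $165.94/month


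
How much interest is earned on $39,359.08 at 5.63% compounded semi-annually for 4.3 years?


Compound interest earned = final amount − principal.
A = P(1 + r/n)^(nt) = $39,359.08 × (1 + 0.0563/2)^(2 × 4.3) = $49,972.45
Interest = A − P = $49,972.45 − $39,359.08 = $10,613.37

Interest = A - P = $10,613.37


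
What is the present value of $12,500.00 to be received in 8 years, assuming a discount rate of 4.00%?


Present value formula: PV = FV / (1 + r)^t
PV = $12,500.00 / (1 + 0.04)^8
PV = $12,500.00 / 1.368569
PV = $9,133.63

PV = FV / (1 + r)^t = $9,133.63


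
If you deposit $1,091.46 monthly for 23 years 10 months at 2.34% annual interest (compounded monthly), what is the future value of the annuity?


Future value of an ordinary annuity: FV = PMT × ((1 + r)^n − 1) / r
Monthly rate r = 0.0234/12 = 0.00195, n = 286
FV = $1,091.46 × ((1 + 0.0234/12)^286 − 1) / (0.0234/12)
FV = $1,091.46 × 382.4114444
FV = $417,386.80

FV = PMT × ((1+r)^n - 1)/r = $417,386.80


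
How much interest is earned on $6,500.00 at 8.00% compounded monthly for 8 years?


Compound interest earned = final amount − principal.
A = P(1 + r/n)^(nt) = $6,500.00 × (1 + 0.08/12)^(12 × 8) = $12,300.97
Interest = A − P = $12,300.97 − $6,500.00 = $5,800.97

Interest = A - P = $5,800.97


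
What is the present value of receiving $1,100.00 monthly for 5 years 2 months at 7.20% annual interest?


Present value of an ordinary annuity: PV = PMT × (1 − (1 + r)^(−n)) / r
Monthly rate r = 0.072/12 = 0.006, n = 62
PV = $1,100.00 × (1 − (1 + 0.072/12)^(−62)) / (0.072/12)
PV = $1,100.00 × 51.646513
PV = $56,811.16

PV = PMT × (1-(1+r)^(-n))/r = $56,811.16


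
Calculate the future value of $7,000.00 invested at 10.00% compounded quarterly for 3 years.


Compound interest formula: A = P(1 + r/n)^(nt)
A = $7,000.00 × (1 + 0.1/4)^(4 × 3)
Growth factor: (1 + 0.1/4)^12 = 1.344889
A = $7,000.00 × 1.344889
A = $9,414.22

A = P(1 + r/n)^(nt) = $9,414.22


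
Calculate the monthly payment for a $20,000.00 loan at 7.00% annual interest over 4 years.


Loan payment formula: PMT = PV × r / (1 − (1 + r)^(−n))
Monthly rate r = 0.07/12 ≈ 0.00583333, n = 48 months
Denominator: 1 − (1 + 0.07/12)^(−48) = 0.2436012
PMT = $20,000.00 × (0.07/12) / 0.2436012
PMT = $478.92 per month

PMT = PV × r / (1-(1+r)^(-n)) = $478.92/month


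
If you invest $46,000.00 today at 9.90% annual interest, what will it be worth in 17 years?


Future value formula: FV = PV × (1 + r)^t
FV = $46,000.00 × (1 + 0.099)^17
FV = $46,000.00 × 4.9769213
FV = $228,938.38

FV = PV × (1 + r)^t = $228,938.38


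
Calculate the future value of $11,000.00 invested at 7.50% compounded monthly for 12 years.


Compound interest formula: A = P(1 + r/n)^(nt)
A = $11,000.00 × (1 + 0.075/12)^(12 × 12)
Growth factor: (1 + 0.075/12)^144 = 2.452724
A = $11,000.00 × 2.452724
A = $26,979.96

A = P(1 + r/n)^(nt) = $26,979.96


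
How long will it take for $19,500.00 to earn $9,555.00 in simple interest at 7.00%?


Rearrange the simple interest formula for t:
I = P × r × t  ⇒  t = I / (P × r)
t = $9,555.00 / ($19,500.00 × 0.07)
t = 7

t = I/(P×r) = 7 years


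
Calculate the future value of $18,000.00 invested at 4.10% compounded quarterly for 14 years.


Compound interest formula: A = P(1 + r/n)^(nt)
A = $18,000.00 × (1 + 0.041/4)^(4 × 14)
Growth factor: (1 + 0.041/4)^56 = 1.7701746
A = $18,000.00 × 1.7701746
A = $31,863.14

A = P(1 + r/n)^(nt) = $31,863.14


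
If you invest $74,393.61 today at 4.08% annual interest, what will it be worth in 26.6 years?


Future value formula: FV = PV × (1 + r)^t
FV = $74,393.61 × (1 + 0.0408)^26.6
FV = $74,393.61 × 2.8971417
FV = $215,528.83

FV = PV × (1 + r)^t = $215,528.83


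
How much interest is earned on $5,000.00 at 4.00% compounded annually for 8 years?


Compound interest earned = final amount − principal.
A = P(1 + r/n)^(nt) = $5,000.00 × (1 + 0.04/1)^(1 × 8) = $6,842.85
Interest = A − P = $6,842.85 − $5,000.00 = $1,842.85

Interest = A - P = $1,842.85


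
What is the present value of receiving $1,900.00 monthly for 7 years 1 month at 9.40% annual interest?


Present value of an ordinary annuity: PV = PMT × (1 − (1 + r)^(−n)) / r
Monthly rate r = 0.094/12 ≈ 0.00783333, n = 85
PV = $1,900.00 × (1 − (1 + 0.094/12)^(−85)) / (0.094/12)
PV = $1,900.00 × 61.891922
PV = $117,594.65

PV = PMT × (1-(1+r)^(-n))/r = $117,594.65


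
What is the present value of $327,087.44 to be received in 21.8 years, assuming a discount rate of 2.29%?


Present value formula: PV = FV / (1 + r)^t
PV = $327,087.44 / (1 + 0.0229)^21.8
PV = $327,087.44 / 1.6381863
PV = $199,664.37

PV = FV / (1 + r)^t = $199,664.37


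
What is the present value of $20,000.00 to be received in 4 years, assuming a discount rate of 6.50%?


Present value formula: PV = FV / (1 + r)^t
PV = $20,000.00 / (1 + 0.065)^4
PV = $20,000.00 / 1.2864664
PV = $15,546.46

PV = FV / (1 + r)^t = $15,546.46


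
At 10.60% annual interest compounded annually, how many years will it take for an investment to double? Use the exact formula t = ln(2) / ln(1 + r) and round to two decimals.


Doubling condition: (1 + r)^t = 2
Take ln of both sides: t × ln(1 + r) = ln(2)
t = ln(2) / ln(1 + r)
t = 0.693147 / 0.100750
t = 6.88

t = ln(2) / ln(1 + r) = 6.88 years


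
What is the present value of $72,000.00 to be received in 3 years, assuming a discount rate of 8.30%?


Present value formula: PV = FV / (1 + r)^t
PV = $72,000.00 / (1 + 0.083)^3
PV = $72,000.00 / 1.2702388
PV = $56,682.26

PV = FV / (1 + r)^t = $56,682.26


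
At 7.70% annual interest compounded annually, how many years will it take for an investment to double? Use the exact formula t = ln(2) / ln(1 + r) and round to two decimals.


Doubling condition: (1 + r)^t = 2
Take ln of both sides: t × ln(1 + r) = ln(2)
t = ln(2) / ln(1 + r)
t = 0.693147 / 0.074179
t = 9.34

t = ln(2) / ln(1 + r) = 9.34 years


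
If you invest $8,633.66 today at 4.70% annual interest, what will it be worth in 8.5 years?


Future value formula: FV = PV × (1 + r)^t
FV = $8,633.66 × (1 + 0.047)^8.5
FV = $8,633.66 × 1.477566
FV = $12,756.80

FV = PV × (1 + r)^t = $12,756.80


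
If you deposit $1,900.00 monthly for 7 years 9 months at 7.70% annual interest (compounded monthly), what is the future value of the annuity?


Future value of an ordinary annuity: FV = PMT × ((1 + r)^n − 1) / r
Monthly rate r = 0.077/12 ≈ 0.00641667, n = 93
FV = $1,900.00 × ((1 + 0.077/12)^93 − 1) / (0.077/12)
FV = $1,900.00 × 126.661928
FV = $240,657.66

FV = PMT × ((1+r)^n - 1)/r = $240,657.66


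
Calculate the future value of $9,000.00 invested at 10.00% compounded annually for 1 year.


Compound interest formula: A = P(1 + r/n)^(nt)
A = $9,000.00 × (1 + 0.1/1)^(1 × 1)
Growth factor: (1 + 0.1/1)^1 = 1.100000
A = $9,000.00 × 1.100000
A = $9,900.00

A = P(1 + r/n)^(nt) = $9,900.00


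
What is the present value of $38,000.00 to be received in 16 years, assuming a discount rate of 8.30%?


Present value formula: PV = FV / (1 + r)^t
PV = $38,000.00 / (1 + 0.083)^16
PV = $38,000.00 / 3.581420
PV = $10,610.32

PV = FV / (1 + r)^t = $10,610.32


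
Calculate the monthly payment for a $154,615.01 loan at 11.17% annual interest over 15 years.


Loan payment formula: PMT = PV × r / (1 − (1 + r)^(−n))
Monthly rate r = 0.1117/12 ≈ 0.00930833, n = 180 months
Denominator: 1 − (1 + 0.1117/12)^(−180) = 0.811329
PMT = $154,615.01 × (0.1117/12) / 0.811329
PMT = $1,773.89 per month

PMT = PV × r / (1-(1+r)^(-n)) = $1,773.89/month


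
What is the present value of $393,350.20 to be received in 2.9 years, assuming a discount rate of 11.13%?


Present value formula: PV = FV / (1 + r)^t
PV = $393,350.20 / (1 + 0.1113)^2.9
PV = $393,350.20 / 1.3580345
PV = $289,646.69

PV = FV / (1 + r)^t = $289,646.69


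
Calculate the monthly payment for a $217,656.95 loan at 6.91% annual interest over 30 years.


Loan payment formula: PMT = PV × r / (1 − (1 + r)^(−n))
Monthly rate r = 0.0691/12 ≈ 0.00575833, n = 360 months
Denominator: 1 − (1 + 0.0691/12)^(−360) = 0.873442
PMT = $217,656.95 × (0.0691/12) / 0.873442
PMT = $1,434.95 per month

PMT = PV × r / (1-(1+r)^(-n)) = $1,434.95/month


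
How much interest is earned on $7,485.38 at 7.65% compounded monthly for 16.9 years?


Compound interest earned = final amount − principal.
A = P(1 + r/n)^(nt) = $7,485.38 × (1 + 0.0765/12)^(12 × 16.9) = $27,158.72
Interest = A − P = $27,158.72 − $7,485.38 = $19,673.34

Interest = A - P = $19,673.34


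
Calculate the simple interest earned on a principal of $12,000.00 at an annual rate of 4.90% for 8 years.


Simple interest formula: I = P × r × t
I = $12,000.00 × 0.049 × 8
I = $4,704.00

I = P × r × t = $4,704.00


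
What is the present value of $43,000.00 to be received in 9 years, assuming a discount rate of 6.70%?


Present value formula: PV = FV / (1 + r)^t
PV = $43,000.00 / (1 + 0.067)^9
PV = $43,000.00 / 1.792585
PV = $23,987.70

PV = FV / (1 + r)^t = $23,987.70


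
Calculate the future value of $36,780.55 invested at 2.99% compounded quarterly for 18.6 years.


Compound interest formula: A = P(1 + r/n)^(nt)
A = $36,780.55 × (1 + 0.0299/4)^(4 × 18.6)
Growth factor: (1 + 0.0299/4)^74.4 = 1.7403247
A = $36,780.55 × 1.7403247
A = $64,010.10

A = P(1 + r/n)^(nt) = $64,010.10


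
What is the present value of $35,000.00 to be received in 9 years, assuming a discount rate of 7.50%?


Present value formula: PV = FV / (1 + r)^t
PV = $35,000.00 / (1 + 0.075)^9
PV = $35,000.00 / 1.917239
PV = $18,255.42

PV = FV / (1 + r)^t = $18,255.42


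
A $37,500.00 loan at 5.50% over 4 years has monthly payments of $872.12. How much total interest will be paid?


Total paid over the life of the loan = PMT × n.
Total paid = $872.12 × 48 = $41,861.76
Total interest = total paid − principal = $41,861.76 − $37,500.00 = $4,361.76

Total interest = (PMT × n) - PV = $4,361.76


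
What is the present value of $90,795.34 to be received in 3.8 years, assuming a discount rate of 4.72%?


Present value formula: PV = FV / (1 + r)^t
PV = $90,795.34 / (1 + 0.0472)^3.8
PV = $90,795.34 / 1.191551
PV = $76,199.29

PV = FV / (1 + r)^t = $76,199.29


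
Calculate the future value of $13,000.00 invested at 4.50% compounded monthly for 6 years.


Compound interest formula: A = P(1 + r/n)^(nt)
A = $13,000.00 × (1 + 0.045/12)^(12 × 6)
Growth factor: (1 + 0.045/12)^72 = 1.309303
A = $13,000.00 × 1.309303
A = $17,020.94

A = P(1 + r/n)^(nt) = $17,020.94


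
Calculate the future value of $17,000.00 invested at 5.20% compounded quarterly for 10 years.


Compound interest formula: A = P(1 + r/n)^(nt)
A = $17,000.00 × (1 + 0.052/4)^(4 × 10)
Growth factor: (1 + 0.052/4)^40 = 1.6764006
A = $17,000.00 × 1.6764006
A = $28,498.81

A = P(1 + r/n)^(nt) = $28,498.81


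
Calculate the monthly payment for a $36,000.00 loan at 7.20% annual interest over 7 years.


Loan payment formula: PMT = PV × r / (1 − (1 + r)^(−n))
Monthly rate r = 0.072/12 = 0.006, n = 84 months
Denominator: 1 − (1 + 0.072/12)^(−84) = 0.394980
PMT = $36,000.00 × (0.072/12) / 0.394980
PMT = $546.86 per month

PMT = PV × r / (1-(1+r)^(-n)) = $546.86/month


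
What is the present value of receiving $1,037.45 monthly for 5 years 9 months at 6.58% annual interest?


Present value of an ordinary annuity: PV = PMT × (1 − (1 + r)^(−n)) / r
Monthly rate r = 0.0658/12 ≈ 0.00548333, n = 69
PV = $1,037.45 × (1 − (1 + 0.0658/12)^(−69)) / (0.0658/12)
PV = $1,037.45 × 57.319324
PV = $59,465.93

PV = PMT × (1-(1+r)^(-n))/r = $59,465.93


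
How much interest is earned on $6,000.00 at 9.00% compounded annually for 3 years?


Compound interest earned = final amount − principal.
A = P(1 + r/n)^(nt) = $6,000.00 × (1 + 0.09/1)^(1 × 3) = $7,770.17
Interest = A − P = $7,770.17 − $6,000.00 = $1,770.17

Interest = A - P = $1,770.17


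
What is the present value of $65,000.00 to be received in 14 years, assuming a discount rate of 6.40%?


Present value formula: PV = FV / (1 + r)^t
PV = $65,000.00 / (1 + 0.064)^14
PV = $65,000.00 / 2.3833224
PV = $27,272.85

PV = FV / (1 + r)^t = $27,272.85


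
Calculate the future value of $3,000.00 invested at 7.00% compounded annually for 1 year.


Compound interest formula: A = P(1 + r/n)^(nt)
A = $3,000.00 × (1 + 0.07/1)^(1 × 1)
Growth factor: (1 + 0.07/1)^1 = 1.070000
A = $3,000.00 × 1.070000
A = $3,210.00

A = P(1 + r/n)^(nt) = $3,210.00


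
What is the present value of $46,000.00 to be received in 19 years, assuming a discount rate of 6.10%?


Present value formula: PV = FV / (1 + r)^t
PV = $46,000.00 / (1 + 0.061)^19
PV = $46,000.00 / 3.0802949
PV = $14,933.64

PV = FV / (1 + r)^t = $14,933.64


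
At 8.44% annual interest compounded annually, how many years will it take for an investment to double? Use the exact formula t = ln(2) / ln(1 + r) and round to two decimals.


Doubling condition: (1 + r)^t = 2
Take ln of both sides: t × ln(1 + r) = ln(2)
t = ln(2) / ln(1 + r)
t = 0.693147 / 0.081027
t = 8.55

t = ln(2) / ln(1 + r) = 8.55 years


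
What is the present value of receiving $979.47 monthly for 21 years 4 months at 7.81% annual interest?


Present value of an ordinary annuity: PV = PMT × (1 − (1 + r)^(−n)) / r
Monthly rate r = 0.0781/12 ≈ 0.00650833, n = 256
PV = $979.47 × (1 − (1 + 0.0781/12)^(−256)) / (0.0781/12)
PV = $979.47 × 124.455933
PV = $121,900.85

PV = PMT × (1-(1+r)^(-n))/r = $121,900.85


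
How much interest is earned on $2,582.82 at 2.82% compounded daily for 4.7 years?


Compound interest earned = final amount − principal.
A = P(1 + r/n)^(nt) = $2,582.82 × (1 + 0.0282/365)^(365 × 4.7) = $2,948.85
Interest = A − P = $2,948.85 − $2,582.82 = $366.03

Interest = A - P = $366.03


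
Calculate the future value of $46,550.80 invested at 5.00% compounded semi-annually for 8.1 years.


Compound interest formula: A = P(1 + r/n)^(nt)
A = $46,550.80 × (1 + 0.05/2)^(2 × 8.1)
Growth factor: (1 + 0.05/2)^16.2 = 1.491855
A = $46,550.80 × 1.491855
A = $69,447.04

A = P(1 + r/n)^(nt) = $69,447.04


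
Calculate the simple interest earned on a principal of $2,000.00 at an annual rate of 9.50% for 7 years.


Simple interest formula: I = P × r × t
I = $2,000.00 × 0.095 × 7
I = $1,330.00

I = P × r × t = $1,330.00


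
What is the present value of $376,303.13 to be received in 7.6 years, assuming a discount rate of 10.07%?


Present value formula: PV = FV / (1 + r)^t
PV = $376,303.13 / (1 + 0.1007)^7.6
PV = $376,303.13 / 2.073405
PV = $181,490.41

PV = FV / (1 + r)^t = $181,490.41


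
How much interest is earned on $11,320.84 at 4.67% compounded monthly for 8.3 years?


Compound interest earned = final amount − principal.
A = P(1 + r/n)^(nt) = $11,320.84 × (1 + 0.0467/12)^(12 × 8.3) = $16,668.20
Interest = A − P = $16,668.20 − $11,320.84 = $5,347.36

Interest = A - P = $5,347.36


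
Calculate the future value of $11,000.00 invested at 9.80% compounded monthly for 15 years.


Compound interest formula: A = P(1 + r/n)^(nt)
A = $11,000.00 × (1 + 0.098/12)^(12 × 15)
Growth factor: (1 + 0.098/12)^180 = 4.323347
A = $11,000.00 × 4.323347
A = $47,556.82

A = P(1 + r/n)^(nt) = $47,556.82


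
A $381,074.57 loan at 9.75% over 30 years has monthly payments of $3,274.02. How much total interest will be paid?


Total paid over the life of the loan = PMT × n.
Total paid = $3,274.02 × 360 = $1,178,647.20
Total interest = total paid − principal = $1,178,647.20 − $381,074.57 = $797,572.63

Total interest = (PMT × n) - PV = $797,572.63


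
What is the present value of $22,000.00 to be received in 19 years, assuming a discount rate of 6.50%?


Present value formula: PV = FV / (1 + r)^t
PV = $22,000.00 / (1 + 0.065)^19
PV = $22,000.00 / 3.308587
PV = $6,649.36

PV = FV / (1 + r)^t = $6,649.36


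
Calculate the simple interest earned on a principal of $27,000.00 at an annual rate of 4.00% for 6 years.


Simple interest formula: I = P × r × t
I = $27,000.00 × 0.04 × 6
I = $6,480.00

I = P × r × t = $6,480.00


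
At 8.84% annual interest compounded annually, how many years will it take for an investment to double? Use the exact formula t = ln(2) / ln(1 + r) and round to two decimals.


Doubling condition: (1 + r)^t = 2
Take ln of both sides: t × ln(1 + r) = ln(2)
t = ln(2) / ln(1 + r)
t = 0.693147 / 0.084709
t = 8.18

t = ln(2) / ln(1 + r) = 8.18 years


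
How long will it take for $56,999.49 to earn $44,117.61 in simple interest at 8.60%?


Rearrange the simple interest formula for t:
I = P × r × t  ⇒  t = I / (P × r)
t = $44,117.61 / ($56,999.49 × 0.086)
t = 9

t = I/(P×r) = 9 years


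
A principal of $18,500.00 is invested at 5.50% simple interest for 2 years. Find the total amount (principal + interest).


Total amount formula: A = P(1 + rt) = P + P·r·t
Interest: I = P × r × t = $18,500.00 × 0.055 × 2 = $2,035.00
A = P + I = $18,500.00 + $2,035.00 = $20,535.00

A = P + I = P(1 + rt) = $20,535.00


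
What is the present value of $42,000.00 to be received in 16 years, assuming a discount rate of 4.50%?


Present value formula: PV = FV / (1 + r)^t
PV = $42,000.00 / (1 + 0.045)^16
PV = $42,000.00 / 2.022370
PV = $20,767.71

PV = FV / (1 + r)^t = $20,767.71


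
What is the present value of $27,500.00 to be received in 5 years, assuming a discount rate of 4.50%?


Present value formula: PV = FV / (1 + r)^t
PV = $27,500.00 / (1 + 0.045)^5
PV = $27,500.00 / 1.246182
PV = $22,067.40

PV = FV / (1 + r)^t = $22,067.40
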